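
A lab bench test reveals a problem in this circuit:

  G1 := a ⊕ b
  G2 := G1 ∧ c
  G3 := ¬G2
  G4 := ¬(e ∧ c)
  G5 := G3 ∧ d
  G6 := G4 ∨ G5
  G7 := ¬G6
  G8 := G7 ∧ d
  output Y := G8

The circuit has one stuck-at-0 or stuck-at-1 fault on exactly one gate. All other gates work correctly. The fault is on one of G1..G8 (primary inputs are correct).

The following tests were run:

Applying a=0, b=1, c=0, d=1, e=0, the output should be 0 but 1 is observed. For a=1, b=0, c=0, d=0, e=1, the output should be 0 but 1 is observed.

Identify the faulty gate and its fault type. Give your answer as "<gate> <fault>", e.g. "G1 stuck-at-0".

G8 stuck-at-1

Fault-free values for test 1 (a=0, b=1, c=0, d=1, e=0): G1=1, G2=0, G3=1, G4=1, G5=1, G6=1, G7=0, G8=0, giving Y=0. Observed 1.
Test 1: faults giving observed 1 are {G6 stuck-at-0, G7 stuck-at-1, G8 stuck-at-1}.
Test 2 (a=1, b=0, c=0, d=0, e=1): fault-free G1=1, G2=0, G3=1, G4=1, G5=0, G6=1, G7=0, G8=0 → 0; observed 1. Eliminates G6 stuck-at-0, G7 stuck-at-1.
Only G8 stuck-at-1 is consistent with every test.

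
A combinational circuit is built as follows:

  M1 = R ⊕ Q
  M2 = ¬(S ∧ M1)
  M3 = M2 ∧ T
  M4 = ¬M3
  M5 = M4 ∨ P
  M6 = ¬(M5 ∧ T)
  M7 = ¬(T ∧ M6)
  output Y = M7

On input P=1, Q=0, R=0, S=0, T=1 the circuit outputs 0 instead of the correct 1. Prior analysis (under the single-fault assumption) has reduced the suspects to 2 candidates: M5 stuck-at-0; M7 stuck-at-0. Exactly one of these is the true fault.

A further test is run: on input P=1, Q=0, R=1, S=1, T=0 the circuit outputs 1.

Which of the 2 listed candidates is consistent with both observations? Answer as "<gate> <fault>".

M5 stuck-at-0

Evaluate each candidate on input P=1, Q=0, R=1, S=1, T=0:
  M5 stuck-at-0: M1=1, M2=0, M3=0, M4=1, M5=0 [stuck-at-0], M6=1, M7=1 → 1 — matches
  M7 stuck-at-0: M1=1, M2=0, M3=0, M4=1, M5=1, M6=1, M7=0 [stuck-at-0] → 0 — eliminated
Only M5 stuck-at-0 reproduces the observed 1.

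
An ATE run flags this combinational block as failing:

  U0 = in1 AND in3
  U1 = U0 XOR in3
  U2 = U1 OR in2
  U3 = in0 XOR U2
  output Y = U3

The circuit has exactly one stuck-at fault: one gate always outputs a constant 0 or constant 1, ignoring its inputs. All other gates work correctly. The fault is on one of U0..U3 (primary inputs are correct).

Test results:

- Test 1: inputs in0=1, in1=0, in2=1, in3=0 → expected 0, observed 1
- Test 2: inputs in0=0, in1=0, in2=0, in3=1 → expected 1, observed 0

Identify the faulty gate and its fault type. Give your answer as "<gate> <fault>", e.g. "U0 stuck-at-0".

U2 stuck-at-0

Fault-free values for test 1 (in0=1, in1=0, in2=1, in3=0): U0=0, U1=0, U2=1, U3=0, giving Y=0. Observed 1.
Test 1: faults giving observed 1 are {U2 stuck-at-0, U3 stuck-at-1}.
Test 2 (in0=0, in1=0, in2=0, in3=1): fault-free U0=0, U1=1, U2=1, U3=1 → 1; observed 0. Eliminates U3 stuck-at-1.
Only U2 stuck-at-0 is consistent with every test.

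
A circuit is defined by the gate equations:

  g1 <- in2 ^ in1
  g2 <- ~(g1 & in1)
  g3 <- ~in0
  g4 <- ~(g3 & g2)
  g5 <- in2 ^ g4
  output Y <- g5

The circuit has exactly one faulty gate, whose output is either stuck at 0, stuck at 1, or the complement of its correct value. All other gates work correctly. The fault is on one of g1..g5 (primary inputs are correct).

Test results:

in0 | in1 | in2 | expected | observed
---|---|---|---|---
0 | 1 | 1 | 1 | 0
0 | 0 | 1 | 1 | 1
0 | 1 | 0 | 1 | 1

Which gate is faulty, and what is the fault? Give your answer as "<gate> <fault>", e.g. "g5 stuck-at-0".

Fault-free values for test 1 (in0=0, in1=1, in2=1): g1=0, g2=1, g3=1, g4=0, g5=1, giving Y=1. Observed 0.
Test 1: faults giving observed 0 are {g1 stuck-at-1, g1 inverted output, g2 stuck-at-0, g2 inverted output, g3 stuck-at-0, g3 inverted output, g4 stuck-at-1, g4 inverted output, g5 stuck-at-0, g5 inverted output}.
Test 2 (in0=0, in1=0, in2=1): fault-free g1=1, g2=1, g3=1, g4=0, g5=1 → 1; observed 1. Eliminates g2 stuck-at-0, g2 inverted output, g3 stuck-at-0, g3 inverted output, g4 stuck-at-1, g4 inverted output, g5 stuck-at-0, g5 inverted output.
Test 3 (in0=0, in1=1, in2=0): fault-free g1=1, g2=0, g3=1, g4=1, g5=1 → 1; observed 1. Eliminates g1 inverted output.
Only g1 stuck-at-1 is consistent with every test.

g1 stuck-at-1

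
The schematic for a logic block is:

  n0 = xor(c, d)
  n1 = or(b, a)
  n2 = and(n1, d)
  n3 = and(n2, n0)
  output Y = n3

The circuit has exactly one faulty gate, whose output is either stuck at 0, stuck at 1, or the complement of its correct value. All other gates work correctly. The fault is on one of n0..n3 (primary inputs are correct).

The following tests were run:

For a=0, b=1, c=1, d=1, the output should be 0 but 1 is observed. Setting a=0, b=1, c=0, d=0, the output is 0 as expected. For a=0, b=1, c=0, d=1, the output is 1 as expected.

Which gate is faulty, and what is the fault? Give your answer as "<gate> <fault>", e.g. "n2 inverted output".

Fault-free values for test 1 (a=0, b=1, c=1, d=1): n0=0, n1=1, n2=1, n3=0, giving Y=0. Observed 1.
Test 1: faults giving observed 1 are {n0 stuck-at-1, n0 inverted output, n3 stuck-at-1, n3 inverted output}.
Test 2 (a=0, b=1, c=0, d=0): fault-free n0=0, n1=1, n2=0, n3=0 → 0; observed 0. Eliminates n3 stuck-at-1, n3 inverted output.
Test 3 (a=0, b=1, c=0, d=1): fault-free n0=1, n1=1, n2=1, n3=1 → 1; observed 1. Eliminates n0 inverted output.
Only n0 stuck-at-1 is consistent with every test.

n0 stuck-at-1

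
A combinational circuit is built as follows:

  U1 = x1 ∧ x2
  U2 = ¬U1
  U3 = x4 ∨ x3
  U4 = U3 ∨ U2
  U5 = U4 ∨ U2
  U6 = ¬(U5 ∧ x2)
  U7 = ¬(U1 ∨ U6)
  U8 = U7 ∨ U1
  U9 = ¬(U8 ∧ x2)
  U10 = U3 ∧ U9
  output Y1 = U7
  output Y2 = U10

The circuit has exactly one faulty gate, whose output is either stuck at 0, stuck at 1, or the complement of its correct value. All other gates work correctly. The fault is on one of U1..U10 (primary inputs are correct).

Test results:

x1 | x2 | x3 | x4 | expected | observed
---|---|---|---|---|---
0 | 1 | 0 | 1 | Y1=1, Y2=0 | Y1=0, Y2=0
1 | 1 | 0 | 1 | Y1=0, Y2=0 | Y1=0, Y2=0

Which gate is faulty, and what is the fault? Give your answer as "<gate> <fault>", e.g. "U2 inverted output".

Fault-free values for test 1 (x1=0, x2=1, x3=0, x4=1): U1=0, U2=1, U3=1, U4=1, U5=1, U6=0, U7=1, U8=1, U9=0, U10=0, giving Y1=1, Y2=0. Observed Y1=0, Y2=0.
Test 1: faults giving observed Y1=0, Y2=0 are {U1 stuck-at-1, U1 inverted output}.
Test 2 (x1=1, x2=1, x3=0, x4=1): fault-free U1=1, U2=0, U3=1, U4=1, U5=1, U6=0, U7=0, U8=1, U9=0, U10=0 → Y1=0, Y2=0; observed Y1=0, Y2=0. Eliminates U1 inverted output.
Only U1 stuck-at-1 is consistent with every test.

U1 stuck-at-1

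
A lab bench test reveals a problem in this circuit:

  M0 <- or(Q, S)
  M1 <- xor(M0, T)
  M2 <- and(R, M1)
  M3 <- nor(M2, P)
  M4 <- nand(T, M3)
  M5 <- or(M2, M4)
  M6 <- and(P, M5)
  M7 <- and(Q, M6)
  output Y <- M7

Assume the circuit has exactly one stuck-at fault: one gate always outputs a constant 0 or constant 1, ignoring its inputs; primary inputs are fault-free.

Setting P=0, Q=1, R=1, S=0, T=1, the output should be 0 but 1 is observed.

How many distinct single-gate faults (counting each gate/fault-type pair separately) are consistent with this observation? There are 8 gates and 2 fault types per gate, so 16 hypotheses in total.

2

Fault-free: M0=1, M1=0, M2=0, M3=1, M4=0, M5=0, M6=0, M7=0 → 0. Observed 1.
  M0: none of the 2 fault types match ✗
  M1: none of the 2 fault types match ✗
  M2: none of the 2 fault types match ✗
  M3: none of the 2 fault types match ✗
  M4: none of the 2 fault types match ✗
  M5: none of the 2 fault types match ✗
  M6: stuck-at-1 ✓; others ✗
  M7: stuck-at-1 ✓; others ✗
Consistent faults: {M6 stuck-at-1, M7 stuck-at-1} — 2 in all.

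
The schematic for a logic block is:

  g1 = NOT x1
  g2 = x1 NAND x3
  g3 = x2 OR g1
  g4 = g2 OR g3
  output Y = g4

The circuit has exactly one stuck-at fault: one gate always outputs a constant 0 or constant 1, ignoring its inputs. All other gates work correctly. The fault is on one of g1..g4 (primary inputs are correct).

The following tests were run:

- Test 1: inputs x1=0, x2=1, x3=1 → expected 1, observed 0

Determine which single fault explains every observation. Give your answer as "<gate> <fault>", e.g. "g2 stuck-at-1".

g4 stuck-at-0

Fault-free values for test 1 (x1=0, x2=1, x3=1): g1=1, g2=1, g3=1, g4=1, giving Y=1. Observed 0.
Test 1: faults giving observed 0 are {g4 stuck-at-0}.
Only g4 stuck-at-0 is consistent with every test.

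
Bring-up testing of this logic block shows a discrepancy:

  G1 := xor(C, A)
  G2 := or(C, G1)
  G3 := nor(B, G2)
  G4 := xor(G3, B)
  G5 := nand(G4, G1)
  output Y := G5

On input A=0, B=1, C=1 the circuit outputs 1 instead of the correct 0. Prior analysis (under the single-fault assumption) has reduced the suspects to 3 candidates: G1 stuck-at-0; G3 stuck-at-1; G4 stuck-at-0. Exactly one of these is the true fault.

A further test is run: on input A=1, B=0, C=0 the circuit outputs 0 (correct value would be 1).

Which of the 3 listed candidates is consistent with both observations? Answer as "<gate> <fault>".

G3 stuck-at-1

Evaluate each candidate on input A=1, B=0, C=0:
  G1 stuck-at-0: G1=0 [stuck-at-0], G2=0, G3=1, G4=1, G5=1 → 1 — eliminated
  G3 stuck-at-1: G1=1, G2=1, G3=1 [stuck-at-1], G4=1, G5=0 → 0 — matches
  G4 stuck-at-0: G1=1, G2=1, G3=0, G4=0 [stuck-at-0], G5=1 → 1 — eliminated
Only G3 stuck-at-1 reproduces the observed 0.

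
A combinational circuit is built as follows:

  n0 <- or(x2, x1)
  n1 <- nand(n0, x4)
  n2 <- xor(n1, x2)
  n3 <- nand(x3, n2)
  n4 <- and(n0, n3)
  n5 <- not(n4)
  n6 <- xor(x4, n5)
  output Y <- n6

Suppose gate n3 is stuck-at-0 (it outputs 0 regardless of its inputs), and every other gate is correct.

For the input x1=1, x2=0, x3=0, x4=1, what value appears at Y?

Propagate with n3 forced: n0=1, n1=0, n2=0, n3=0 [stuck-at-0], n4=0, n5=1, n6=0.
So Y = 0. (Without the fault it would be 1.)

0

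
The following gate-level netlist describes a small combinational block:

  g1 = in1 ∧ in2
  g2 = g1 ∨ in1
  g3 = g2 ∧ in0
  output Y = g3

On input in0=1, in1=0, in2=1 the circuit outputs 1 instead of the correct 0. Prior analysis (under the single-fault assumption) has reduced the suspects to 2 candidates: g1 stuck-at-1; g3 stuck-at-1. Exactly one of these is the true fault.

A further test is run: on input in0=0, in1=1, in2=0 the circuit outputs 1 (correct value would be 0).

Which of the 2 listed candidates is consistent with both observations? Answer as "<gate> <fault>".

Evaluate each candidate on input in0=0, in1=1, in2=0:
  g1 stuck-at-1: g1=1 [stuck-at-1], g2=1, g3=0 → 0 — eliminated
  g3 stuck-at-1: g1=0, g2=1, g3=1 [stuck-at-1] → 1 — matches
Only g3 stuck-at-1 reproduces the observed 1.

g3 stuck-at-1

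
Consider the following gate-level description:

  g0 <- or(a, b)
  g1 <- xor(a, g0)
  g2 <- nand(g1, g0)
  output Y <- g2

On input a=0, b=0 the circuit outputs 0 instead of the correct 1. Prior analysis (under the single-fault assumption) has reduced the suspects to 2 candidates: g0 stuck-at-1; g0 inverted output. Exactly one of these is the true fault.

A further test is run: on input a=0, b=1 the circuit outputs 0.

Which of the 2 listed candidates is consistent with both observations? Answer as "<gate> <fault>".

Evaluate each candidate on input a=0, b=1:
  g0 stuck-at-1: g0=1 [stuck-at-1], g1=1, g2=0 → 0 — matches
  g0 inverted output: g0=0 [inverted output], g1=0, g2=1 → 1 — eliminated
Only g0 stuck-at-1 reproduces the observed 0.

g0 stuck-at-1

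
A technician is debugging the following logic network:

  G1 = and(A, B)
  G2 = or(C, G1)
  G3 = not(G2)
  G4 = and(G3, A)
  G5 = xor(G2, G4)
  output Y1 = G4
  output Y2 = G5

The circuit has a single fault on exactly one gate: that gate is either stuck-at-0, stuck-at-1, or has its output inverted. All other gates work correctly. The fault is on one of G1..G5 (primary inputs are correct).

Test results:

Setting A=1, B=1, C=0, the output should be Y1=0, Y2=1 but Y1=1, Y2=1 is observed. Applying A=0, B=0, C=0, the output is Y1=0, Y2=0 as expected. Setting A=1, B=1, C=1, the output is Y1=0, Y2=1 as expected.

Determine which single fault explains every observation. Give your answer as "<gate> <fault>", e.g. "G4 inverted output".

Fault-free values for test 1 (A=1, B=1, C=0): G1=1, G2=1, G3=0, G4=0, G5=1, giving Y1=0, Y2=1. Observed Y1=1, Y2=1.
Test 1: faults giving observed Y1=1, Y2=1 are {G1 stuck-at-0, G1 inverted output, G2 stuck-at-0, G2 inverted output}.
Test 2 (A=0, B=0, C=0): fault-free G1=0, G2=0, G3=1, G4=0, G5=0 → Y1=0, Y2=0; observed Y1=0, Y2=0. Eliminates G1 inverted output, G2 inverted output.
Test 3 (A=1, B=1, C=1): fault-free G1=1, G2=1, G3=0, G4=0, G5=1 → Y1=0, Y2=1; observed Y1=0, Y2=1. Eliminates G2 stuck-at-0.
Only G1 stuck-at-0 is consistent with every test.

G1 stuck-at-0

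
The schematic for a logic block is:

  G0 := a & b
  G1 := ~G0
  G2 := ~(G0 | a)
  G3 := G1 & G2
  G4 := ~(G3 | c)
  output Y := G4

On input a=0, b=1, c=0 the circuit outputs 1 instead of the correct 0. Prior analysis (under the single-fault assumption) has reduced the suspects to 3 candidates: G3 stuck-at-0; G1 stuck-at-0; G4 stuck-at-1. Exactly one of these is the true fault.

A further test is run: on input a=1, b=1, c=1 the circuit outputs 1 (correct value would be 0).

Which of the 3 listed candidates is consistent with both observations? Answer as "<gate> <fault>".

G4 stuck-at-1

Evaluate each candidate on input a=1, b=1, c=1:
  G3 stuck-at-0: G0=1, G1=0, G2=0, G3=0 [stuck-at-0], G4=0 → 0 — eliminated
  G1 stuck-at-0: G0=1, G1=0 [stuck-at-0], G2=0, G3=0, G4=0 → 0 — eliminated
  G4 stuck-at-1: G0=1, G1=0, G2=0, G3=0, G4=1 [stuck-at-1] → 1 — matches
Only G4 stuck-at-1 reproduces the observed 1.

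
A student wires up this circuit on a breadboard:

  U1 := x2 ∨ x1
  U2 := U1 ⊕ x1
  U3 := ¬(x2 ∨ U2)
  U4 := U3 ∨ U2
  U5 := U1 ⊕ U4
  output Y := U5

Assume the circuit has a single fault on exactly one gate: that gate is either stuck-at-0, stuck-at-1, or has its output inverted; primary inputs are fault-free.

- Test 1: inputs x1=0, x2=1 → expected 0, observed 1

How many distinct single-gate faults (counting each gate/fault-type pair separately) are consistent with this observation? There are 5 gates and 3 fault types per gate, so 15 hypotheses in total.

6

Fault-free: U1=1, U2=1, U3=0, U4=1, U5=0 → 0. Observed 1.
  U1: none of the 3 fault types match ✗
  U2: stuck-at-0, inverted output ✓; others ✗
  U3: none of the 3 fault types match ✗
  U4: stuck-at-0, inverted output ✓; others ✗
  U5: stuck-at-1, inverted output ✓; others ✗
Consistent faults: {U2 stuck-at-0, U2 inverted output, U4 stuck-at-0, U4 inverted output, U5 stuck-at-1, U5 inverted output} — 6 in all.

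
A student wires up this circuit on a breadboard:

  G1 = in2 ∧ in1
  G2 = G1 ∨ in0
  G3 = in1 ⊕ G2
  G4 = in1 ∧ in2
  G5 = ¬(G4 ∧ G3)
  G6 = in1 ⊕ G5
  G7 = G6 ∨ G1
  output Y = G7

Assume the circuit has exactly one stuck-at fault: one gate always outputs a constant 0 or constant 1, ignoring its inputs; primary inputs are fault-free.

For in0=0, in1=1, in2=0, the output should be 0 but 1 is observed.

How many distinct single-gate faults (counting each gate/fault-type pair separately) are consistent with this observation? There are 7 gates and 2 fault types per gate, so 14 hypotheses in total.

5

Fault-free: G1=0, G2=0, G3=1, G4=0, G5=1, G6=0, G7=0 → 0. Observed 1.
  G1 stuck-at-0: output 0 ✗
  G1 stuck-at-1: output 1 ✓
  G2 stuck-at-0: output 0 ✗
  G2 stuck-at-1: output 0 ✗
  G3 stuck-at-0: output 0 ✗
  G3 stuck-at-1: output 0 ✗
  G4 stuck-at-0: output 0 ✗
  G4 stuck-at-1: output 1 ✓
  G5 stuck-at-0: output 1 ✓
  G5 stuck-at-1: output 0 ✗
  G6 stuck-at-0: output 0 ✗
  G6 stuck-at-1: output 1 ✓
  G7 stuck-at-0: output 0 ✗
  G7 stuck-at-1: output 1 ✓
Consistent faults: {G1 stuck-at-1, G4 stuck-at-1, G5 stuck-at-0, G6 stuck-at-1, G7 stuck-at-1} — 5 in all.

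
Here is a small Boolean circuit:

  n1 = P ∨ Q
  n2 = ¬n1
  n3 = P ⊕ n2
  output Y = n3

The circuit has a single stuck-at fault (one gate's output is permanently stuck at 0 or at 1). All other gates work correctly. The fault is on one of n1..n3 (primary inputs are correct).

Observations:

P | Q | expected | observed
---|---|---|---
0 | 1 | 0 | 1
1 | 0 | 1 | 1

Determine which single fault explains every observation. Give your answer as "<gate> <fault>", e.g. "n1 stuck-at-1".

n3 stuck-at-1

Fault-free values for test 1 (P=0, Q=1): n1=1, n2=0, n3=0, giving Y=0. Observed 1.
Test 1: faults giving observed 1 are {n1 stuck-at-0, n2 stuck-at-1, n3 stuck-at-1}.
Test 2 (P=1, Q=0): fault-free n1=1, n2=0, n3=1 → 1; observed 1. Eliminates n1 stuck-at-0, n2 stuck-at-1.
Only n3 stuck-at-1 is consistent with every test.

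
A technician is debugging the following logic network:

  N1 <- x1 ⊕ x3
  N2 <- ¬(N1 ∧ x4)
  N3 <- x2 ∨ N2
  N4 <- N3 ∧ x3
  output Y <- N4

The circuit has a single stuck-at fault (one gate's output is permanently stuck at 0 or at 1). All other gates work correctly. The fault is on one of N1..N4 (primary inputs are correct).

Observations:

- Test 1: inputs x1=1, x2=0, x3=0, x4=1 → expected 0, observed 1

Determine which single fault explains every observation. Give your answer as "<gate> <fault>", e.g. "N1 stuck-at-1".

Fault-free values for test 1 (x1=1, x2=0, x3=0, x4=1): N1=1, N2=0, N3=0, N4=0, giving Y=0. Observed 1.
Test 1: faults giving observed 1 are {N4 stuck-at-1}.
Only N4 stuck-at-1 is consistent with every test.

N4 stuck-at-1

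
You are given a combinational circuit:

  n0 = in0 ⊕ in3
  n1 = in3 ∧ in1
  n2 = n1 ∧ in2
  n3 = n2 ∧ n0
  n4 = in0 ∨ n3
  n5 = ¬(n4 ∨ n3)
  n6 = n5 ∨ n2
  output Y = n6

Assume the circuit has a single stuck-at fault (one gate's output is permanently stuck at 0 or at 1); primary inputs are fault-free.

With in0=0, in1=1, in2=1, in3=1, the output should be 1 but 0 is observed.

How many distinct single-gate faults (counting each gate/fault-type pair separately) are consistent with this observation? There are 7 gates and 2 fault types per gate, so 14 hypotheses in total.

Fault-free: n0=1, n1=1, n2=1, n3=1, n4=1, n5=0, n6=1 → 1. Observed 0.
  n0 stuck-at-0: output 1 ✗
  n0 stuck-at-1: output 1 ✗
  n1 stuck-at-0: output 1 ✗
  n1 stuck-at-1: output 1 ✗
  n2 stuck-at-0: output 1 ✗
  n2 stuck-at-1: output 1 ✗
  n3 stuck-at-0: output 1 ✗
  n3 stuck-at-1: output 1 ✗
  n4 stuck-at-0: output 1 ✗
  n4 stuck-at-1: output 1 ✗
  n5 stuck-at-0: output 1 ✗
  n5 stuck-at-1: output 1 ✗
  n6 stuck-at-0: output 0 ✓
  n6 stuck-at-1: output 1 ✗
Consistent faults: {n6 stuck-at-0} — 1 in all.

1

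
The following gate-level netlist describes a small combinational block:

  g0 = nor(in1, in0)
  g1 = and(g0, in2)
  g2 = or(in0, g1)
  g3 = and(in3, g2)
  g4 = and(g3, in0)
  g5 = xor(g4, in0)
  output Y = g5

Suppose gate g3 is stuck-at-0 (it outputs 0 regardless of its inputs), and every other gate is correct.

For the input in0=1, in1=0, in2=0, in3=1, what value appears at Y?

Propagate with g3 forced: g0=0, g1=0, g2=1, g3=0 [stuck-at-0], g4=0, g5=1.
So Y = 1. (Without the fault it would be 0.)

1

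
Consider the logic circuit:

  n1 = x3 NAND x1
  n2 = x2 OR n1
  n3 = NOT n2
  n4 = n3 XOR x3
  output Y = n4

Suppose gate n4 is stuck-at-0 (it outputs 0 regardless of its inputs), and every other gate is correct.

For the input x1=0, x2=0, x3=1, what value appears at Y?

0

Propagate with n4 forced: n1=1, n2=1, n3=0, n4=0 [stuck-at-0].
So Y = 0. (Without the fault it would be 1.)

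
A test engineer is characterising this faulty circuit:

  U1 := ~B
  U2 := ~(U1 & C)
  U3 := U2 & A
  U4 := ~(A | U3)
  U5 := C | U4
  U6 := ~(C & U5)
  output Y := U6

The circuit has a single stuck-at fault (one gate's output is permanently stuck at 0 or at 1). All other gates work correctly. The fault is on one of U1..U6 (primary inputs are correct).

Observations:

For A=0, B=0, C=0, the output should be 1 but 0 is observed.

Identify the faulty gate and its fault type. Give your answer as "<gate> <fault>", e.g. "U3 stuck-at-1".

Fault-free values for test 1 (A=0, B=0, C=0): U1=1, U2=1, U3=0, U4=1, U5=1, U6=1, giving Y=1. Observed 0.
Test 1: faults giving observed 0 are {U6 stuck-at-0}.
Only U6 stuck-at-0 is consistent with every test.

U6 stuck-at-0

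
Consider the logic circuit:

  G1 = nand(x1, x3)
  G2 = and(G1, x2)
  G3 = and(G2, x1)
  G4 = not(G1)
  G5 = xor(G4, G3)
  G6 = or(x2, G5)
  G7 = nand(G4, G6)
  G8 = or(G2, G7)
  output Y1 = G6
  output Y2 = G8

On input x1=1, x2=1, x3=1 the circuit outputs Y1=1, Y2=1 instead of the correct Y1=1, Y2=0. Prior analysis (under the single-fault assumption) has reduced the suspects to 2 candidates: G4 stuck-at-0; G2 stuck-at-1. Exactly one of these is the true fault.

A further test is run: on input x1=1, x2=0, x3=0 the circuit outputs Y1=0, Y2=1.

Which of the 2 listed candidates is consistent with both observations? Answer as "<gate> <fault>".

G4 stuck-at-0

Evaluate each candidate on input x1=1, x2=0, x3=0:
  G4 stuck-at-0: G1=1, G2=0, G3=0, G4=0 [stuck-at-0], G5=0, G6=0, G7=1, G8=1 → Y1=0, Y2=1 — matches
  G2 stuck-at-1: G1=1, G2=1 [stuck-at-1], G3=1, G4=0, G5=1, G6=1, G7=1, G8=1 → Y1=1, Y2=1 — eliminated
Only G4 stuck-at-0 reproduces the observed Y1=0, Y2=1.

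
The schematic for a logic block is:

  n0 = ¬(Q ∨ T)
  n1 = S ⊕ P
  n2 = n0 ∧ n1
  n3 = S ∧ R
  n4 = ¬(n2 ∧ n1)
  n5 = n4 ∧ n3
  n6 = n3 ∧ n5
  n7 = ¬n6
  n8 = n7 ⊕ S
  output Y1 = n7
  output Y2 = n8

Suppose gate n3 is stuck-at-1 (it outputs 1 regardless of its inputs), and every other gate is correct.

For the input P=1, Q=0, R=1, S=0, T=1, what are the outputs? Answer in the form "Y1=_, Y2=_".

Y1=0, Y2=0

Propagate with n3 forced: n0=0, n1=1, n2=0, n3=1 [stuck-at-1], n4=1, n5=1, n6=1, n7=0, n8=0.
So the outputs are Y1=0, Y2=0. (Without the fault they would be Y1=1, Y2=1.)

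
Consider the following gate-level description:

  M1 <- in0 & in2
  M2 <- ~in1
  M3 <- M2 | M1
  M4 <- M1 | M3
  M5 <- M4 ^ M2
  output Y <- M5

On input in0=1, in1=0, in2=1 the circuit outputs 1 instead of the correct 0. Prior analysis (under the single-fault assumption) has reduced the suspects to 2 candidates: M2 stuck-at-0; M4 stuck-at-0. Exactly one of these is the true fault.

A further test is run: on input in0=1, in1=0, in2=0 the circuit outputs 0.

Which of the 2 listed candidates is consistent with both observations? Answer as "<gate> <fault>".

Evaluate each candidate on input in0=1, in1=0, in2=0:
  M2 stuck-at-0: M1=0, M2=0 [stuck-at-0], M3=0, M4=0, M5=0 → 0 — matches
  M4 stuck-at-0: M1=0, M2=1, M3=1, M4=0 [stuck-at-0], M5=1 → 1 — eliminated
Only M2 stuck-at-0 reproduces the observed 0.

M2 stuck-at-0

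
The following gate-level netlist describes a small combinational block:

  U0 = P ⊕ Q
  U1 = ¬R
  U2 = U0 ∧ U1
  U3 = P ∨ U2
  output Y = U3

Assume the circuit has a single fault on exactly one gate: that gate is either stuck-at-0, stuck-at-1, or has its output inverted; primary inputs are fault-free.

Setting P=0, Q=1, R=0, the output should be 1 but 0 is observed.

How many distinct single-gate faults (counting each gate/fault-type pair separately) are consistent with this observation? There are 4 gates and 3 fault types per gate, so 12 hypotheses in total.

Fault-free: U0=1, U1=1, U2=1, U3=1 → 1. Observed 0.
  U0 stuck-at-0: output 0 ✓
  U0 stuck-at-1: output 1 ✗
  U0 inverted output: output 0 ✓
  U1 stuck-at-0: output 0 ✓
  U1 stuck-at-1: output 1 ✗
  U1 inverted output: output 0 ✓
  U2 stuck-at-0: output 0 ✓
  U2 stuck-at-1: output 1 ✗
  U2 inverted output: output 0 ✓
  U3 stuck-at-0: output 0 ✓
  U3 stuck-at-1: output 1 ✗
  U3 inverted output: output 0 ✓
Consistent faults: {U0 stuck-at-0, U0 inverted output, U1 stuck-at-0, U1 inverted output, U2 stuck-at-0, U2 inverted output, U3 stuck-at-0, U3 inverted output} — 8 in all.

8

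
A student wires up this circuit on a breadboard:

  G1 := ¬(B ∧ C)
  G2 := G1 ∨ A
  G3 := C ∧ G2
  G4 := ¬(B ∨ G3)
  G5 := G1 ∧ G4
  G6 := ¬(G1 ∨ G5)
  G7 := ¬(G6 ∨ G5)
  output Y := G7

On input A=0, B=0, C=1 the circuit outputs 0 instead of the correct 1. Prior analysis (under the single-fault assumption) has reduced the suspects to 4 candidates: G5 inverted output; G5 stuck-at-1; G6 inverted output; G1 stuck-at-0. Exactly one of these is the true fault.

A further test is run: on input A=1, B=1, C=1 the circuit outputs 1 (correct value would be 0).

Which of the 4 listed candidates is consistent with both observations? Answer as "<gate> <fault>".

G6 inverted output

Evaluate each candidate on input A=1, B=1, C=1:
  G5 inverted output: G1=0, G2=1, G3=1, G4=0, G5=1 [inverted output], G6=0, G7=0 → 0 — eliminated
  G5 stuck-at-1: G1=0, G2=1, G3=1, G4=0, G5=1 [stuck-at-1], G6=0, G7=0 → 0 — eliminated
  G6 inverted output: G1=0, G2=1, G3=1, G4=0, G5=0, G6=0 [inverted output], G7=1 → 1 — matches
  G1 stuck-at-0: G1=0 [stuck-at-0], G2=1, G3=1, G4=0, G5=0, G6=1, G7=0 → 0 — eliminated
Only G6 inverted output reproduces the observed 1.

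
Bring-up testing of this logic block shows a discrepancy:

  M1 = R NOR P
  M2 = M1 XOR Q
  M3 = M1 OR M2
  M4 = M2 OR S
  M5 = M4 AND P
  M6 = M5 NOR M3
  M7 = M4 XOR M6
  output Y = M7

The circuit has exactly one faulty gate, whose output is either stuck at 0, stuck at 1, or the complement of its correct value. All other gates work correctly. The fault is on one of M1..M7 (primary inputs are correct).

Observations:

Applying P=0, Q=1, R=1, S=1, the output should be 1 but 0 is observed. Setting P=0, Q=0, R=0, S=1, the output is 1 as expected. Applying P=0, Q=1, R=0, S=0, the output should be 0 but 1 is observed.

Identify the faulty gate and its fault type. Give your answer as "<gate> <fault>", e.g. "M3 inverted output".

M2 inverted output

Fault-free values for test 1 (P=0, Q=1, R=1, S=1): M1=0, M2=1, M3=1, M4=1, M5=0, M6=0, M7=1, giving Y=1. Observed 0.
Test 1: faults giving observed 0 are {M2 stuck-at-0, M2 inverted output, M3 stuck-at-0, M3 inverted output, M4 stuck-at-0, M4 inverted output, M6 stuck-at-1, M6 inverted output, M7 stuck-at-0, M7 inverted output}.
Test 2 (P=0, Q=0, R=0, S=1): fault-free M1=1, M2=1, M3=1, M4=1, M5=0, M6=0, M7=1 → 1; observed 1. Eliminates M3 stuck-at-0, M3 inverted output, M4 stuck-at-0, M4 inverted output, M6 stuck-at-1, M6 inverted output, M7 stuck-at-0, M7 inverted output.
Test 3 (P=0, Q=1, R=0, S=0): fault-free M1=1, M2=0, M3=1, M4=0, M5=0, M6=0, M7=0 → 0; observed 1. Eliminates M2 stuck-at-0.
Only M2 inverted output is consistent with every test.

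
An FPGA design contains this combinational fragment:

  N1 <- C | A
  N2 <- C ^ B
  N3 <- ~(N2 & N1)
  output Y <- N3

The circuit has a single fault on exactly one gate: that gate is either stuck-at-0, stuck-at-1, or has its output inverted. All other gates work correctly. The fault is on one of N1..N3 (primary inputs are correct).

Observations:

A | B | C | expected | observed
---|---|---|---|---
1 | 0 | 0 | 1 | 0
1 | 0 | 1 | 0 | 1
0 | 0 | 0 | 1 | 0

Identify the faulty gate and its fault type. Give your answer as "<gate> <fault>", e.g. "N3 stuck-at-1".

N3 inverted output

Fault-free values for test 1 (A=1, B=0, C=0): N1=1, N2=0, N3=1, giving Y=1. Observed 0.
Test 1: faults giving observed 0 are {N2 stuck-at-1, N2 inverted output, N3 stuck-at-0, N3 inverted output}.
Test 2 (A=1, B=0, C=1): fault-free N1=1, N2=1, N3=0 → 0; observed 1. Eliminates N2 stuck-at-1, N3 stuck-at-0.
Test 3 (A=0, B=0, C=0): fault-free N1=0, N2=0, N3=1 → 1; observed 0. Eliminates N2 inverted output.
Only N3 inverted output is consistent with every test.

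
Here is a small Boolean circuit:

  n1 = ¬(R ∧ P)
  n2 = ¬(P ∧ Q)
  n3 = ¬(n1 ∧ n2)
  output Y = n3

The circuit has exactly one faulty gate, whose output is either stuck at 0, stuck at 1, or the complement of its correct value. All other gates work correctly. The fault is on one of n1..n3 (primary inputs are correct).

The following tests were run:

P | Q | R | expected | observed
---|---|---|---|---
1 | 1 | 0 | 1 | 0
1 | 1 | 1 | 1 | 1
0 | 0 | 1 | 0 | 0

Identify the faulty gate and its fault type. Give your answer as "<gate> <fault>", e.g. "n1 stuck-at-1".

n2 stuck-at-1

Fault-free values for test 1 (P=1, Q=1, R=0): n1=1, n2=0, n3=1, giving Y=1. Observed 0.
Test 1: faults giving observed 0 are {n2 stuck-at-1, n2 inverted output, n3 stuck-at-0, n3 inverted output}.
Test 2 (P=1, Q=1, R=1): fault-free n1=0, n2=0, n3=1 → 1; observed 1. Eliminates n3 stuck-at-0, n3 inverted output.
Test 3 (P=0, Q=0, R=1): fault-free n1=1, n2=1, n3=0 → 0; observed 0. Eliminates n2 inverted output.
Only n2 stuck-at-1 is consistent with every test.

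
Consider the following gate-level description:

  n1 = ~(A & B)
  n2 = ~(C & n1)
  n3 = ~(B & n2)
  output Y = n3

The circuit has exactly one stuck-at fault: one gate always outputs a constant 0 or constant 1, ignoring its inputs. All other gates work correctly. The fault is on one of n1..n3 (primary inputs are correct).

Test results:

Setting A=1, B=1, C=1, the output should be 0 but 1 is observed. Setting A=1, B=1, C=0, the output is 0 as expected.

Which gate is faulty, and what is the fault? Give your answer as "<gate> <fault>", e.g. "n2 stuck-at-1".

n1 stuck-at-1

Fault-free values for test 1 (A=1, B=1, C=1): n1=0, n2=1, n3=0, giving Y=0. Observed 1.
Test 1: faults giving observed 1 are {n1 stuck-at-1, n2 stuck-at-0, n3 stuck-at-1}.
Test 2 (A=1, B=1, C=0): fault-free n1=0, n2=1, n3=0 → 0; observed 0. Eliminates n2 stuck-at-0, n3 stuck-at-1.
Only n1 stuck-at-1 is consistent with every test.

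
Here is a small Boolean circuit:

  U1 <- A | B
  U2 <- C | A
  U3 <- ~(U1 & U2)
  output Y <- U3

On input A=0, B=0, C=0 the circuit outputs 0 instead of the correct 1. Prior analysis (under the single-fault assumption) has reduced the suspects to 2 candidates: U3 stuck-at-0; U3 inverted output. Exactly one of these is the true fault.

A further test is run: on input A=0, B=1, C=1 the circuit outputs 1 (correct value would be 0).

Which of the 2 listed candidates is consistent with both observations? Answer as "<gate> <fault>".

Evaluate each candidate on input A=0, B=1, C=1:
  U3 stuck-at-0: U1=1, U2=1, U3=0 [stuck-at-0] → 0 — eliminated
  U3 inverted output: U1=1, U2=1, U3=1 [inverted output] → 1 — matches
Only U3 inverted output reproduces the observed 1.

U3 inverted output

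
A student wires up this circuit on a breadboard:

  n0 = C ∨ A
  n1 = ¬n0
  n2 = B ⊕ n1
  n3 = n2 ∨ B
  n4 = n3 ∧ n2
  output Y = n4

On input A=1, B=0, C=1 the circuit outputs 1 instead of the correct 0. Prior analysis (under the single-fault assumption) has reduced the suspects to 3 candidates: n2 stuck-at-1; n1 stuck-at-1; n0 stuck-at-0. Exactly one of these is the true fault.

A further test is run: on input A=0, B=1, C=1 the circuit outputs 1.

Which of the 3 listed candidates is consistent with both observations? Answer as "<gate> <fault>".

n2 stuck-at-1

Evaluate each candidate on input A=0, B=1, C=1:
  n2 stuck-at-1: n0=1, n1=0, n2=1 [stuck-at-1], n3=1, n4=1 → 1 — matches
  n1 stuck-at-1: n0=1, n1=1 [stuck-at-1], n2=0, n3=1, n4=0 → 0 — eliminated
  n0 stuck-at-0: n0=0 [stuck-at-0], n1=1, n2=0, n3=1, n4=0 → 0 — eliminated
Only n2 stuck-at-1 reproduces the observed 1.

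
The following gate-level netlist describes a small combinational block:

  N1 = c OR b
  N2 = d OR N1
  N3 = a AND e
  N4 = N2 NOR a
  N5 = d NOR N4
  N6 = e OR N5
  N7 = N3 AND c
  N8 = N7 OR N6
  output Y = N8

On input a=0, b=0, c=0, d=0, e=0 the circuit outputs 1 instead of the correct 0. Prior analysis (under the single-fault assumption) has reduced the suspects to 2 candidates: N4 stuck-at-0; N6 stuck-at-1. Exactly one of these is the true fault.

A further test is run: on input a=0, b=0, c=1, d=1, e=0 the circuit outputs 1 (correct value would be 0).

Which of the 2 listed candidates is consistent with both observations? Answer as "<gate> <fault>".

Evaluate each candidate on input a=0, b=0, c=1, d=1, e=0:
  N4 stuck-at-0: N1=1, N2=1, N3=0, N4=0 [stuck-at-0], N5=0, N6=0, N7=0, N8=0 → 0 — eliminated
  N6 stuck-at-1: N1=1, N2=1, N3=0, N4=0, N5=0, N6=1 [stuck-at-1], N7=0, N8=1 → 1 — matches
Only N6 stuck-at-1 reproduces the observed 1.

N6 stuck-at-1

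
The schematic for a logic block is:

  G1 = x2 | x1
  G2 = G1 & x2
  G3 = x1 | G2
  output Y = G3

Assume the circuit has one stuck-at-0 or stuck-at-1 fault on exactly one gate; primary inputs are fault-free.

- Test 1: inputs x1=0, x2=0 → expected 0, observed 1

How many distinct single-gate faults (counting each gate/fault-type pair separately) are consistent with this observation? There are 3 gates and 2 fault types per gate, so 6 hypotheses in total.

2

Fault-free: G1=0, G2=0, G3=0 → 0. Observed 1.
  G1 stuck-at-0: output 0 ✗
  G1 stuck-at-1: output 0 ✗
  G2 stuck-at-0: output 0 ✗
  G2 stuck-at-1: output 1 ✓
  G3 stuck-at-0: output 0 ✗
  G3 stuck-at-1: output 1 ✓
Consistent faults: {G2 stuck-at-1, G3 stuck-at-1} — 2 in all.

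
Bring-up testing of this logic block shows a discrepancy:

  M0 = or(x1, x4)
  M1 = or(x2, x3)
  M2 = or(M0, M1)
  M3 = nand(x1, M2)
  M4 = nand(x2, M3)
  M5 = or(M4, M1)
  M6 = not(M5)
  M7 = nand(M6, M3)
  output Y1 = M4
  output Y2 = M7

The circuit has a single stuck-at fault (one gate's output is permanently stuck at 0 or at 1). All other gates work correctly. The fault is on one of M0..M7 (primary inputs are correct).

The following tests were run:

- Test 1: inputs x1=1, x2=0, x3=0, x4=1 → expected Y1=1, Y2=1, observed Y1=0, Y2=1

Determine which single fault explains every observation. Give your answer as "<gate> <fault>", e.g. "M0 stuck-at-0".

M4 stuck-at-0

Fault-free values for test 1 (x1=1, x2=0, x3=0, x4=1): M0=1, M1=0, M2=1, M3=0, M4=1, M5=1, M6=0, M7=1, giving Y1=1, Y2=1. Observed Y1=0, Y2=1.
Test 1: faults giving observed Y1=0, Y2=1 are {M4 stuck-at-0}.
Only M4 stuck-at-0 is consistent with every test.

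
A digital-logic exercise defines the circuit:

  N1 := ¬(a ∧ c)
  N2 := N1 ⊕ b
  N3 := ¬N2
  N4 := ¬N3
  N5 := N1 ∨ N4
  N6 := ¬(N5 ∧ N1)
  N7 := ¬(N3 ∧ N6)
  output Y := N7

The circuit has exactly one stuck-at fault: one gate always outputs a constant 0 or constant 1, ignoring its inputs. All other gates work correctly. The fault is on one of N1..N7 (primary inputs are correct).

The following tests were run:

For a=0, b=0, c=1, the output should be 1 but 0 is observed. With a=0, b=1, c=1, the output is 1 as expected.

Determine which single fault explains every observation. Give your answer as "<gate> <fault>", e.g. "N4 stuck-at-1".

Fault-free values for test 1 (a=0, b=0, c=1): N1=1, N2=1, N3=0, N4=1, N5=1, N6=0, N7=1, giving Y=1. Observed 0.
Test 1: faults giving observed 0 are {N1 stuck-at-0, N7 stuck-at-0}.
Test 2 (a=0, b=1, c=1): fault-free N1=1, N2=0, N3=1, N4=0, N5=1, N6=0, N7=1 → 1; observed 1. Eliminates N7 stuck-at-0.
Only N1 stuck-at-0 is consistent with every test.

N1 stuck-at-0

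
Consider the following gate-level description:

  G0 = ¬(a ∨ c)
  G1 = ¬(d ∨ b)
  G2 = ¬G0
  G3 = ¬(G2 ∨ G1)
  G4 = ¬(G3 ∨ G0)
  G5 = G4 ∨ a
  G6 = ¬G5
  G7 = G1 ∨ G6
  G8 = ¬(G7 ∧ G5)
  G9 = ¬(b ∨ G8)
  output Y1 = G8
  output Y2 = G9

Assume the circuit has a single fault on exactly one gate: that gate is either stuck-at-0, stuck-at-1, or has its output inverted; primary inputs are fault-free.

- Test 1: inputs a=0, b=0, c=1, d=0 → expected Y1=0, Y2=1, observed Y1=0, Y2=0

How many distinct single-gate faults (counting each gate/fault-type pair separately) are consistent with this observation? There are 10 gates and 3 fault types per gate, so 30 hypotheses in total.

Fault-free: G0=0, G1=1, G2=1, G3=0, G4=1, G5=1, G6=0, G7=1, G8=0, G9=1 → Y1=0, Y2=1. Observed Y1=0, Y2=0.
  G0: none of the 3 fault types match ✗
  G1: none of the 3 fault types match ✗
  G2: none of the 3 fault types match ✗
  G3: none of the 3 fault types match ✗
  G4: none of the 3 fault types match ✗
  G5: none of the 3 fault types match ✗
  G6: none of the 3 fault types match ✗
  G7: none of the 3 fault types match ✗
  G8: none of the 3 fault types match ✗
  G9: stuck-at-0, inverted output ✓; others ✗
Consistent faults: {G9 stuck-at-0, G9 inverted output} — 2 in all.

2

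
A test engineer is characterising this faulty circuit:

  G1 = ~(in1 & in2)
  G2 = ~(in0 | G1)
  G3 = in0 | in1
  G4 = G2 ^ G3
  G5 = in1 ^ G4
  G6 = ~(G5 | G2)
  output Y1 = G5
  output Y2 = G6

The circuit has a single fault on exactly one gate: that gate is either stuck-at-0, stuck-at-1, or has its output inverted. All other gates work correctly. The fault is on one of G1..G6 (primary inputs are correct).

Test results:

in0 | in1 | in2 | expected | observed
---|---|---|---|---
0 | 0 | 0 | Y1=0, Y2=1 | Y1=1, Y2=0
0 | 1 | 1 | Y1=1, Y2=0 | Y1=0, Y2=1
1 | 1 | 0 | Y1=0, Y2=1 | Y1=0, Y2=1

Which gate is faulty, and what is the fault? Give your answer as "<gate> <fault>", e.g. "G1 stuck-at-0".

G1 inverted output

Fault-free values for test 1 (in0=0, in1=0, in2=0): G1=1, G2=0, G3=0, G4=0, G5=0, G6=1, giving Y1=0, Y2=1. Observed Y1=1, Y2=0.
Test 1: faults giving observed Y1=1, Y2=0 are {G1 stuck-at-0, G1 inverted output, G2 stuck-at-1, G2 inverted output, G3 stuck-at-1, G3 inverted output, G4 stuck-at-1, G4 inverted output, G5 stuck-at-1, G5 inverted output}.
Test 2 (in0=0, in1=1, in2=1): fault-free G1=0, G2=1, G3=1, G4=0, G5=1, G6=0 → Y1=1, Y2=0; observed Y1=0, Y2=1. Eliminates G1 stuck-at-0, G2 stuck-at-1, G3 stuck-at-1, G3 inverted output, G4 stuck-at-1, G4 inverted output, G5 stuck-at-1, G5 inverted output.
Test 3 (in0=1, in1=1, in2=0): fault-free G1=1, G2=0, G3=1, G4=1, G5=0, G6=1 → Y1=0, Y2=1; observed Y1=0, Y2=1. Eliminates G2 inverted output.
Only G1 inverted output is consistent with every test.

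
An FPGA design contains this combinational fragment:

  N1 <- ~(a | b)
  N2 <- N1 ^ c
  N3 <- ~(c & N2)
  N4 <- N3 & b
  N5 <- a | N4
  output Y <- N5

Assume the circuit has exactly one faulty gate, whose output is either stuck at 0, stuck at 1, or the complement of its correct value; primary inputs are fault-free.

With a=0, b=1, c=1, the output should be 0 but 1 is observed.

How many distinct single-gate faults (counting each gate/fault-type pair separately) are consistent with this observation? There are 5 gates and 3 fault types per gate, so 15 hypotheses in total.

10

Fault-free: N1=0, N2=1, N3=0, N4=0, N5=0 → 0. Observed 1.
  N1: stuck-at-1, inverted output ✓; others ✗
  N2: stuck-at-0, inverted output ✓; others ✗
  N3: stuck-at-1, inverted output ✓; others ✗
  N4: stuck-at-1, inverted output ✓; others ✗
  N5: stuck-at-1, inverted output ✓; others ✗
Consistent faults: {N1 stuck-at-1, N1 inverted output, N2 stuck-at-0, N2 inverted output, N3 stuck-at-1, N3 inverted output, N4 stuck-at-1, N4 inverted output, N5 stuck-at-1, N5 inverted output} — 10 in all.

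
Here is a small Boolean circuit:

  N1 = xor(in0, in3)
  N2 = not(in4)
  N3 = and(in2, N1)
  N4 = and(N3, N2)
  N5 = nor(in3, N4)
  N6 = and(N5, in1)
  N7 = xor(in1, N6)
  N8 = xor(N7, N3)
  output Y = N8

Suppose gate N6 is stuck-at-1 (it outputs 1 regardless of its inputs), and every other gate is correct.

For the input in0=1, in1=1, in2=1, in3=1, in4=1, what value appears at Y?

Propagate with N6 forced: N1=0, N2=0, N3=0, N4=0, N5=0, N6=1 [stuck-at-1], N7=0, N8=0.
So Y = 0. (Without the fault it would be 1.)

0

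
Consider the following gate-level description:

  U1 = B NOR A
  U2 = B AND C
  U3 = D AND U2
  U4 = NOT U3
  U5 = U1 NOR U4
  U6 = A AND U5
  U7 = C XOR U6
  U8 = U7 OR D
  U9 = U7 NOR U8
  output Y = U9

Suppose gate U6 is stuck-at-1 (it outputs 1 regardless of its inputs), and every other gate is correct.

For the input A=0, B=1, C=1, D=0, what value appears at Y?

1

Propagate with U6 forced: U1=0, U2=1, U3=0, U4=1, U5=0, U6=1 [stuck-at-1], U7=0, U8=0, U9=1.
So Y = 1. (Without the fault it would be 0.)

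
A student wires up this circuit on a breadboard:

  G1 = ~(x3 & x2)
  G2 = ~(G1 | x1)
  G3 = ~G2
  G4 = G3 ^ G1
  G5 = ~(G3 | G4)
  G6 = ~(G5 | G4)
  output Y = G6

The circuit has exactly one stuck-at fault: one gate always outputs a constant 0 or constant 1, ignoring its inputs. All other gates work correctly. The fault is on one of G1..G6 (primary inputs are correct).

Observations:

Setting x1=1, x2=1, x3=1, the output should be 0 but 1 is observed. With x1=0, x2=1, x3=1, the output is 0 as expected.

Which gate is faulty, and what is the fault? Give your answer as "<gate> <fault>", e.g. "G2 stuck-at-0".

Fault-free values for test 1 (x1=1, x2=1, x3=1): G1=0, G2=0, G3=1, G4=1, G5=0, G6=0, giving Y=0. Observed 1.
Test 1: faults giving observed 1 are {G1 stuck-at-1, G4 stuck-at-0, G6 stuck-at-1}.
Test 2 (x1=0, x2=1, x3=1): fault-free G1=0, G2=1, G3=0, G4=0, G5=1, G6=0 → 0; observed 0. Eliminates G1 stuck-at-1, G6 stuck-at-1.
Only G4 stuck-at-0 is consistent with every test.

G4 stuck-at-0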